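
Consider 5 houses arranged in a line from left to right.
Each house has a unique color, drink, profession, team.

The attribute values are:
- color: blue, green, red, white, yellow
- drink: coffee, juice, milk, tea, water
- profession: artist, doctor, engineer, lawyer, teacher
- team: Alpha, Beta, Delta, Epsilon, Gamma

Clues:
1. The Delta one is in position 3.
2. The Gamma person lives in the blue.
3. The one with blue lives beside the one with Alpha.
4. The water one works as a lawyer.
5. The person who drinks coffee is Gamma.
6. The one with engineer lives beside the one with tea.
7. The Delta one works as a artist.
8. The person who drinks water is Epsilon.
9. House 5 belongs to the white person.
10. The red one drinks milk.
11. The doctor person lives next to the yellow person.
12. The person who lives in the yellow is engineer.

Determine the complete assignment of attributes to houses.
Solution:

House | Color | Drink | Profession | Team
-----------------------------------------
  1   | blue | coffee | doctor | Gamma
  2   | yellow | juice | engineer | Alpha
  3   | green | tea | artist | Delta
  4   | red | milk | teacher | Beta
  5   | white | water | lawyer | Epsilon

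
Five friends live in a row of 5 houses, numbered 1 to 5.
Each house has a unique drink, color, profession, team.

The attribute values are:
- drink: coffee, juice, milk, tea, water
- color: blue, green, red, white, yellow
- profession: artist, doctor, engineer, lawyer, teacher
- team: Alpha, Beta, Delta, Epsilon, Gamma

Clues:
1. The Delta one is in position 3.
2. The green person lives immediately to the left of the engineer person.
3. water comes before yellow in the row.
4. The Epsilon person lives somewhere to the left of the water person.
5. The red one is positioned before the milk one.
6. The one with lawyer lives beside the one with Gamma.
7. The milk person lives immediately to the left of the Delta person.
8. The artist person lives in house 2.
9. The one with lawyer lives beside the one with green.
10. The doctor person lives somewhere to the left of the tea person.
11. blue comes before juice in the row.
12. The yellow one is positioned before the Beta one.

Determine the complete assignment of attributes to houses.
Solution:

House | Drink | Color | Profession | Team
-----------------------------------------
  1   | coffee | red | lawyer | Epsilon
  2   | milk | green | artist | Gamma
  3   | water | blue | engineer | Delta
  4   | juice | yellow | doctor | Alpha
  5   | tea | white | teacher | Beta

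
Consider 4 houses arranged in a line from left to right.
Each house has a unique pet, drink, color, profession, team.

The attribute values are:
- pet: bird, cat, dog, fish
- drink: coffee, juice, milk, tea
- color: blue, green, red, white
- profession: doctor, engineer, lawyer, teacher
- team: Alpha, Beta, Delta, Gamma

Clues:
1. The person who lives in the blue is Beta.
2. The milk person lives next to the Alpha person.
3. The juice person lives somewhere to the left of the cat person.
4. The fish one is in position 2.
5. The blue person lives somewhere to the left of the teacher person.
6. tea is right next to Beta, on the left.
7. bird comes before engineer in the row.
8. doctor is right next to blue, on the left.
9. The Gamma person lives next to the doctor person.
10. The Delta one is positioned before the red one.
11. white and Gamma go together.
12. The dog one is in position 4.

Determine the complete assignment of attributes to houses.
Solution:

House | Pet | Drink | Color | Profession | Team
-----------------------------------------------
  1   | bird | juice | white | lawyer | Gamma
  2   | fish | tea | green | doctor | Delta
  3   | cat | milk | blue | engineer | Beta
  4   | dog | coffee | red | teacher | Alpha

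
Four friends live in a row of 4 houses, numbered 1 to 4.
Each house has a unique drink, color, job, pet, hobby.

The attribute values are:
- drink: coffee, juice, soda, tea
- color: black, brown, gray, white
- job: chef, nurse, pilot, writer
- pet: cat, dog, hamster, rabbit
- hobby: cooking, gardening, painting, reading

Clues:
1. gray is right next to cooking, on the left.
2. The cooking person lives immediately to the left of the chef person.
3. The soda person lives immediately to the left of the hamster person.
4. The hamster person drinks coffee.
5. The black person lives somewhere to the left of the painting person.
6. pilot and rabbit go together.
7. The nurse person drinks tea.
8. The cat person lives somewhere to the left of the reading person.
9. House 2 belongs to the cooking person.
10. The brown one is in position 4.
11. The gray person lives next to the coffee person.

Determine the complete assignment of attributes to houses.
Solution:

House | Drink | Color | Job | Pet | Hobby
-----------------------------------------
  1   | soda | gray | pilot | rabbit | gardening
  2   | coffee | black | writer | hamster | cooking
  3   | juice | white | chef | cat | painting
  4   | tea | brown | nurse | dog | reading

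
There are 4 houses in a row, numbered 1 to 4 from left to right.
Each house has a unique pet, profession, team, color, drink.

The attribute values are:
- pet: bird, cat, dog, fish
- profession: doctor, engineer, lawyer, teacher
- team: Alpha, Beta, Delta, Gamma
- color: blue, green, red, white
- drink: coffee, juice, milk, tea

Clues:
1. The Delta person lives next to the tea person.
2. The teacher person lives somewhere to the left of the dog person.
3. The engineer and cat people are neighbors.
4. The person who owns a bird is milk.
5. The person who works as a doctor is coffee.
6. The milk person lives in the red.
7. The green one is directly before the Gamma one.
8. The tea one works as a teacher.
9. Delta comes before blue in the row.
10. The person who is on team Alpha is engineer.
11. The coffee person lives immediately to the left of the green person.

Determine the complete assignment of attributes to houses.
Solution:

House | Pet | Profession | Team | Color | Drink
-----------------------------------------------
  1   | bird | engineer | Alpha | red | milk
  2   | cat | doctor | Delta | white | coffee
  3   | fish | teacher | Beta | green | tea
  4   | dog | lawyer | Gamma | blue | juice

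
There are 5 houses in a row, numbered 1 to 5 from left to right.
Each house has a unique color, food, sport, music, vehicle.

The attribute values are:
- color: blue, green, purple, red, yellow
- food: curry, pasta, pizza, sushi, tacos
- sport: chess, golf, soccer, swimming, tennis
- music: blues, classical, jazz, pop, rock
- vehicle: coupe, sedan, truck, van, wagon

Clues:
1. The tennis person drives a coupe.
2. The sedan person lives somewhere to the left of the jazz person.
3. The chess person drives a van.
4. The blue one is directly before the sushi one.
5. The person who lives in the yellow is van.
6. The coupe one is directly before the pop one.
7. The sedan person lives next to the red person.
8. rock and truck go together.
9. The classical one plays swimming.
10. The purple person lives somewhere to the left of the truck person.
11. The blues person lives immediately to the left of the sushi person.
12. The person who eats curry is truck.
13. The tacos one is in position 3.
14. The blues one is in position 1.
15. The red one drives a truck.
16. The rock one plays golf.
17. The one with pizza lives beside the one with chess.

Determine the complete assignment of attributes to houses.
Solution:

House | Color | Food | Sport | Music | Vehicle
----------------------------------------------
  1   | blue | pizza | tennis | blues | coupe
  2   | yellow | sushi | chess | pop | van
  3   | purple | tacos | swimming | classical | sedan
  4   | red | curry | golf | rock | truck
  5   | green | pasta | soccer | jazz | wagon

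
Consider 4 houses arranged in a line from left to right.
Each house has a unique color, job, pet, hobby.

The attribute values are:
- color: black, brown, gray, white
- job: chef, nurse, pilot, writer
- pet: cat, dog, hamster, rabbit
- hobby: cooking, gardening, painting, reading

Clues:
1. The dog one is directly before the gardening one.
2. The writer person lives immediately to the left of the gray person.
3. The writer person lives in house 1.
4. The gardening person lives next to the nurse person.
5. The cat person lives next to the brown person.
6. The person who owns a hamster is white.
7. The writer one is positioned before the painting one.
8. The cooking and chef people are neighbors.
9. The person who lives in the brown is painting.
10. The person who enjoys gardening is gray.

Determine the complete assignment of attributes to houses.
Solution:

House | Color | Job | Pet | Hobby
---------------------------------
  1   | black | writer | dog | cooking
  2   | gray | chef | cat | gardening
  3   | brown | nurse | rabbit | painting
  4   | white | pilot | hamster | reading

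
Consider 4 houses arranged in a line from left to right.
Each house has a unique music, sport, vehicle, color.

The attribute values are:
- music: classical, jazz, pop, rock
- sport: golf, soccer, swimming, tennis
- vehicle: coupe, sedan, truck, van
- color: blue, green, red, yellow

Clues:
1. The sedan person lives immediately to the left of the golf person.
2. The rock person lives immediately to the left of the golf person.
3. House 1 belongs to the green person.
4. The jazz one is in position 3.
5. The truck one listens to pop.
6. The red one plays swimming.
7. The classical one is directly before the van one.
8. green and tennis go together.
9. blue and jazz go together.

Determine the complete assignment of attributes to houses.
Solution:

House | Music | Sport | Vehicle | Color
---------------------------------------
  1   | rock | tennis | sedan | green
  2   | classical | golf | coupe | yellow
  3   | jazz | soccer | van | blue
  4   | pop | swimming | truck | red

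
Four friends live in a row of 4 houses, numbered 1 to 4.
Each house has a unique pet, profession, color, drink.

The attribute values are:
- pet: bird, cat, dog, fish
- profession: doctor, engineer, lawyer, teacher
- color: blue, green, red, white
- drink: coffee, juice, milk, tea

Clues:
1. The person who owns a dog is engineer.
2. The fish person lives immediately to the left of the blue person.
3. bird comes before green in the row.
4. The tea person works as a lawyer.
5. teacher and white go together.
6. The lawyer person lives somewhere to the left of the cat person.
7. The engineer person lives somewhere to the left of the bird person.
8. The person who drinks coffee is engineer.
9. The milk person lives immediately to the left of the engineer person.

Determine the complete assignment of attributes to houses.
Solution:

House | Pet | Profession | Color | Drink
----------------------------------------
  1   | fish | teacher | white | milk
  2   | dog | engineer | blue | coffee
  3   | bird | lawyer | red | tea
  4   | cat | doctor | green | juice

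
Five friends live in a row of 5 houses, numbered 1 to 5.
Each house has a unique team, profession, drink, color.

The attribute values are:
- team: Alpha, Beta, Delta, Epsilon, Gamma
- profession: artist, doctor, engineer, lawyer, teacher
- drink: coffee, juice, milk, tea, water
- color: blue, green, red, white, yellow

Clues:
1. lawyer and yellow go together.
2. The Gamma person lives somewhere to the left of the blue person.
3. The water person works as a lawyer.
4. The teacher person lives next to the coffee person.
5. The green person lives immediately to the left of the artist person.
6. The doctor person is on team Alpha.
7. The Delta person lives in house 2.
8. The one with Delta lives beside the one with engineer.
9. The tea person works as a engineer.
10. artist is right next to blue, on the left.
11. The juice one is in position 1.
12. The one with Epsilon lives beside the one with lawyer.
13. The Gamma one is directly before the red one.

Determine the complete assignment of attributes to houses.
Solution:

House | Team | Profession | Drink | Color
-----------------------------------------
  1   | Gamma | teacher | juice | green
  2   | Delta | artist | coffee | red
  3   | Epsilon | engineer | tea | blue
  4   | Beta | lawyer | water | yellow
  5   | Alpha | doctor | milk | white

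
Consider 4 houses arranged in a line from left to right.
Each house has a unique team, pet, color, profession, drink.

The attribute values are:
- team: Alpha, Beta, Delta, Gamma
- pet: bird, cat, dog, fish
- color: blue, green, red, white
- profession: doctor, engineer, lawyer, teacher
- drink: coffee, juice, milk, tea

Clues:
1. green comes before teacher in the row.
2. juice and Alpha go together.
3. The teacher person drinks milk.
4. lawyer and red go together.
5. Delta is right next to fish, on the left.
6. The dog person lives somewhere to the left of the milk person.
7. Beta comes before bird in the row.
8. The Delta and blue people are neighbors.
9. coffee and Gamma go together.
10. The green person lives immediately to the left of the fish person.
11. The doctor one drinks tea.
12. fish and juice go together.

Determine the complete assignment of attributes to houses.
Solution:

House | Team | Pet | Color | Profession | Drink
-----------------------------------------------
  1   | Delta | dog | green | doctor | tea
  2   | Alpha | fish | blue | engineer | juice
  3   | Beta | cat | white | teacher | milk
  4   | Gamma | bird | red | lawyer | coffee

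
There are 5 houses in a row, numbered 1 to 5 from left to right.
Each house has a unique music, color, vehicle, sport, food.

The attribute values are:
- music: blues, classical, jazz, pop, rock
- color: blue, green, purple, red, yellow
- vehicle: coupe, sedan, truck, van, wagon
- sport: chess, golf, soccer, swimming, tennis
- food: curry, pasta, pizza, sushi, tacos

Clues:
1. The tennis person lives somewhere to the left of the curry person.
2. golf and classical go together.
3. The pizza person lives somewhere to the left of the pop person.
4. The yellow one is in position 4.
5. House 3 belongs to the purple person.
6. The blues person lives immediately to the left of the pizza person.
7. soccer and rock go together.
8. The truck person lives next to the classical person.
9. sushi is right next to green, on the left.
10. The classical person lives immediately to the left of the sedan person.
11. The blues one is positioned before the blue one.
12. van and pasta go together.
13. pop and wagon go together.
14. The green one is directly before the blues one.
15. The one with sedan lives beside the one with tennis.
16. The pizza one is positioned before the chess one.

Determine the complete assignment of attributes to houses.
Solution:

House | Music | Color | Vehicle | Sport | Food
----------------------------------------------
  1   | rock | red | truck | soccer | sushi
  2   | classical | green | van | golf | pasta
  3   | blues | purple | sedan | swimming | tacos
  4   | jazz | yellow | coupe | tennis | pizza
  5   | pop | blue | wagon | chess | curry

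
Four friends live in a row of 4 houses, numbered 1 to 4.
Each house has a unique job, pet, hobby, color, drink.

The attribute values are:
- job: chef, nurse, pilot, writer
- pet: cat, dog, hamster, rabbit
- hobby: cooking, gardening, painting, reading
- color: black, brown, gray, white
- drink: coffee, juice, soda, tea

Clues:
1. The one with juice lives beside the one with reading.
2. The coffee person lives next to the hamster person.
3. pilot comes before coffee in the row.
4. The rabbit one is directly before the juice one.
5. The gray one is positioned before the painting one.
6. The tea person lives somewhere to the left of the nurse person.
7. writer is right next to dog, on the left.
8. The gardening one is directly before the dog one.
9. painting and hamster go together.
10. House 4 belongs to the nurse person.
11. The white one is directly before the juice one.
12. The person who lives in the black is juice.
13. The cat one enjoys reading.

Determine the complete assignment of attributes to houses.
Solution:

House | Job | Pet | Hobby | Color | Drink
-----------------------------------------
  1   | writer | rabbit | gardening | white | tea
  2   | pilot | dog | cooking | black | juice
  3   | chef | cat | reading | gray | coffee
  4   | nurse | hamster | painting | brown | soda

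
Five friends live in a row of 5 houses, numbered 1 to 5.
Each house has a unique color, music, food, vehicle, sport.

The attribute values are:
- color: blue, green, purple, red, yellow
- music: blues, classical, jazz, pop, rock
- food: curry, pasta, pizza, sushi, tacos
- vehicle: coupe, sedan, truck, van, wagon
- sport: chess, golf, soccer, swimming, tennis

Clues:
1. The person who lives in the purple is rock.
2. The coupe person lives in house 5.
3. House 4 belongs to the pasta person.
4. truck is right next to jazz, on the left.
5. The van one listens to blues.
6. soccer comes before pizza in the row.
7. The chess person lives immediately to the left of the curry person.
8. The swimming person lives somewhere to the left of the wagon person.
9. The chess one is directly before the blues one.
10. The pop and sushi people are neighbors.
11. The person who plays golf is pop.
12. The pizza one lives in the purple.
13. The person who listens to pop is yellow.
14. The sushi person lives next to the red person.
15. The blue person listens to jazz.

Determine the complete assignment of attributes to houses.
Solution:

House | Color | Music | Food | Vehicle | Sport
----------------------------------------------
  1   | yellow | pop | tacos | truck | golf
  2   | blue | jazz | sushi | sedan | chess
  3   | red | blues | curry | van | swimming
  4   | green | classical | pasta | wagon | soccer
  5   | purple | rock | pizza | coupe | tennis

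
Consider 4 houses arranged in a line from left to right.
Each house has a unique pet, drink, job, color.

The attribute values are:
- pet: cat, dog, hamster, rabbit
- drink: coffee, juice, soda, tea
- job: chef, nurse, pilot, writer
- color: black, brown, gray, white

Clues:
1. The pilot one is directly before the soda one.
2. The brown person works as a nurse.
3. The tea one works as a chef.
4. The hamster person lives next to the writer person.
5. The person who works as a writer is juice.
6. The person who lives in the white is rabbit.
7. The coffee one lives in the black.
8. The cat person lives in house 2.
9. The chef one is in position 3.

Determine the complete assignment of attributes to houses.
Solution:

House | Pet | Drink | Job | Color
---------------------------------
  1   | dog | coffee | pilot | black
  2   | cat | soda | nurse | brown
  3   | hamster | tea | chef | gray
  4   | rabbit | juice | writer | white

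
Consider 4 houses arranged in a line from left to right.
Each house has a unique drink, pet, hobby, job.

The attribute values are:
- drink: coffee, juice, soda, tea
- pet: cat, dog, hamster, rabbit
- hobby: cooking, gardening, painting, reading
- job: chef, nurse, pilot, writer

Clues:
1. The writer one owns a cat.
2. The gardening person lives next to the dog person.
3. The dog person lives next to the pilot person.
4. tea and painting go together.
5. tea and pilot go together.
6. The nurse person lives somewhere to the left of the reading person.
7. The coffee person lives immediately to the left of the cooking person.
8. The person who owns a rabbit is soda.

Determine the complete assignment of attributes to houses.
Solution:

House | Drink | Pet | Hobby | Job
---------------------------------
  1   | coffee | cat | gardening | writer
  2   | juice | dog | cooking | nurse
  3   | tea | hamster | painting | pilot
  4   | soda | rabbit | reading | chef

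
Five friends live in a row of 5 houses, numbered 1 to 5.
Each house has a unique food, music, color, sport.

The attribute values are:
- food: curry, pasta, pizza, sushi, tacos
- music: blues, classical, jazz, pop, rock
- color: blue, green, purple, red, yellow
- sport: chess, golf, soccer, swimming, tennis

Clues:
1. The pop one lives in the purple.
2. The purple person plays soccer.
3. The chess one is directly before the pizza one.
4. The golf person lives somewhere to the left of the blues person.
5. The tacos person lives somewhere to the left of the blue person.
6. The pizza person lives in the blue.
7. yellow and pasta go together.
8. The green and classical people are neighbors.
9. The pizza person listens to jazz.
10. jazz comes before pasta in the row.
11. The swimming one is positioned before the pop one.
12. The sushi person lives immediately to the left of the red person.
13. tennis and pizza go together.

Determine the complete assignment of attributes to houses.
Solution:

House | Food | Music | Color | Sport
------------------------------------
  1   | sushi | rock | green | golf
  2   | tacos | classical | red | chess
  3   | pizza | jazz | blue | tennis
  4   | pasta | blues | yellow | swimming
  5   | curry | pop | purple | soccer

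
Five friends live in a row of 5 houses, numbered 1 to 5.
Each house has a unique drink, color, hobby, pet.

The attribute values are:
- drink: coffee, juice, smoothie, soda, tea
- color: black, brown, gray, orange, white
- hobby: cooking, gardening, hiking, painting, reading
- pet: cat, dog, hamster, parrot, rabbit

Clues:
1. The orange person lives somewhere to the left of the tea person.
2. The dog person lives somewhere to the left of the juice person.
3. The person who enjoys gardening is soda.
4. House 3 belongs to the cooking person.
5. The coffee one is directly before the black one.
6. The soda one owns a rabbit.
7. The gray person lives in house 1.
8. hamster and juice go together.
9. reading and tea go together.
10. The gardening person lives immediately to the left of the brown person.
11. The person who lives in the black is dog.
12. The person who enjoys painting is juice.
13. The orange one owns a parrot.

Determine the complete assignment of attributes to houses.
Solution:

House | Drink | Color | Hobby | Pet
-----------------------------------
  1   | soda | gray | gardening | rabbit
  2   | smoothie | brown | hiking | cat
  3   | coffee | orange | cooking | parrot
  4   | tea | black | reading | dog
  5   | juice | white | painting | hamster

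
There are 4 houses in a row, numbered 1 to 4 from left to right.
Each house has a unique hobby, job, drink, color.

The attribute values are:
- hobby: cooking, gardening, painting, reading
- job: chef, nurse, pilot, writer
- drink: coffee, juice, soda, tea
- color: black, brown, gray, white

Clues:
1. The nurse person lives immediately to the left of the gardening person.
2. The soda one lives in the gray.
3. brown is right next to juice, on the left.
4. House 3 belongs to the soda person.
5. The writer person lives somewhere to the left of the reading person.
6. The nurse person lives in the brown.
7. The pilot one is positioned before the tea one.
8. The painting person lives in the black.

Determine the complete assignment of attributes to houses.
Solution:

House | Hobby | Job | Drink | Color
-----------------------------------
  1   | cooking | nurse | coffee | brown
  2   | gardening | writer | juice | white
  3   | reading | pilot | soda | gray
  4   | painting | chef | tea | black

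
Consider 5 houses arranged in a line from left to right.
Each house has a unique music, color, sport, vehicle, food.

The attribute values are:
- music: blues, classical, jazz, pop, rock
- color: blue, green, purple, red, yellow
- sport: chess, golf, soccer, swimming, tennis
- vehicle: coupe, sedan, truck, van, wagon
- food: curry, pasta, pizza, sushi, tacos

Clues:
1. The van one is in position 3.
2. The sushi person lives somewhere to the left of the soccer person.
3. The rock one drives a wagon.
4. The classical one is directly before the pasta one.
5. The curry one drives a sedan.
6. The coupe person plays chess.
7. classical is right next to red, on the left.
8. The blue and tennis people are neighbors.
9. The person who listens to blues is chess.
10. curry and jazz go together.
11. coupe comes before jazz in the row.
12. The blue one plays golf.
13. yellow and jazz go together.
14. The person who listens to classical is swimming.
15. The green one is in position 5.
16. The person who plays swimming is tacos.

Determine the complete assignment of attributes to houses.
Solution:

House | Music | Color | Sport | Vehicle | Food
----------------------------------------------
  1   | classical | purple | swimming | truck | tacos
  2   | blues | red | chess | coupe | pasta
  3   | pop | blue | golf | van | sushi
  4   | jazz | yellow | tennis | sedan | curry
  5   | rock | green | soccer | wagon | pizza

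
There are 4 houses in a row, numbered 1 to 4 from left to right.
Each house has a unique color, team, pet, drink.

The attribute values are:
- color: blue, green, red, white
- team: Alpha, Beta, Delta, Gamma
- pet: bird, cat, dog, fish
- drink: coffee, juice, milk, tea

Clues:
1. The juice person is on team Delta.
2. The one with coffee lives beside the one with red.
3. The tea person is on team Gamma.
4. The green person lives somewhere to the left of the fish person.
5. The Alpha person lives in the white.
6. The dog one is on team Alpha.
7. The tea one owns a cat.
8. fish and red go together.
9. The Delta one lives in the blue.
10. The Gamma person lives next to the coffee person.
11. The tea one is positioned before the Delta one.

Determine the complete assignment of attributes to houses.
Solution:

House | Color | Team | Pet | Drink
----------------------------------
  1   | green | Gamma | cat | tea
  2   | white | Alpha | dog | coffee
  3   | red | Beta | fish | milk
  4   | blue | Delta | bird | juice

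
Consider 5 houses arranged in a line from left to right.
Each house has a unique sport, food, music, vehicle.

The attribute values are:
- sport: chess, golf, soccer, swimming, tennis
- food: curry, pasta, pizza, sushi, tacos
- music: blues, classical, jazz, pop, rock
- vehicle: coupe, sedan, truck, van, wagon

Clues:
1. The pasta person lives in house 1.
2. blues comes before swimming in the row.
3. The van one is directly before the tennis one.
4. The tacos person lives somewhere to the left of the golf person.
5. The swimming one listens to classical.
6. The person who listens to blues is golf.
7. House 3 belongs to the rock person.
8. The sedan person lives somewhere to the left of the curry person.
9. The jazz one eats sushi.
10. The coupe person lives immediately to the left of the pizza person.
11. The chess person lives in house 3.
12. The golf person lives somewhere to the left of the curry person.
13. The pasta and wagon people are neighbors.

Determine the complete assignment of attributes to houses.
Solution:

House | Sport | Food | Music | Vehicle
--------------------------------------
  1   | soccer | pasta | pop | van
  2   | tennis | sushi | jazz | wagon
  3   | chess | tacos | rock | coupe
  4   | golf | pizza | blues | sedan
  5   | swimming | curry | classical | truck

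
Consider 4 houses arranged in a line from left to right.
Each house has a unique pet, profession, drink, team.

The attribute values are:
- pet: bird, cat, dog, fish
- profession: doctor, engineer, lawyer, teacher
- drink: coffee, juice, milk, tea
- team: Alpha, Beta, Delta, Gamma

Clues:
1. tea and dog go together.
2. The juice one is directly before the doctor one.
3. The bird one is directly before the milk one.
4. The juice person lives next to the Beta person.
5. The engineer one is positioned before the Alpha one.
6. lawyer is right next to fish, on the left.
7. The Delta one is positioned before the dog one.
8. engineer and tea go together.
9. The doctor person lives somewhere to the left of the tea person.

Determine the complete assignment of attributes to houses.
Solution:

House | Pet | Profession | Drink | Team
---------------------------------------
  1   | bird | lawyer | juice | Delta
  2   | fish | doctor | milk | Beta
  3   | dog | engineer | tea | Gamma
  4   | cat | teacher | coffee | Alpha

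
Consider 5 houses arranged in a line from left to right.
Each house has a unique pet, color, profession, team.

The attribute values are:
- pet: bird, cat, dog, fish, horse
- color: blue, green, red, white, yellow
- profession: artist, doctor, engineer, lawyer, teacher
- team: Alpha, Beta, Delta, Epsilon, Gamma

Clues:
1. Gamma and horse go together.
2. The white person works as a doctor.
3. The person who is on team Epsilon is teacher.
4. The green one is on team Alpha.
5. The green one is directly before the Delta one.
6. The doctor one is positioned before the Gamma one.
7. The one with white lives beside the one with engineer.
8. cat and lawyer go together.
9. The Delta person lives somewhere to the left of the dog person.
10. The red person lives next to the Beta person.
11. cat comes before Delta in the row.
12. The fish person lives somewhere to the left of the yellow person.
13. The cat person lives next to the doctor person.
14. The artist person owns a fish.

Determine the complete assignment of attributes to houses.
Solution:

House | Pet | Color | Profession | Team
---------------------------------------
  1   | cat | green | lawyer | Alpha
  2   | bird | white | doctor | Delta
  3   | horse | red | engineer | Gamma
  4   | fish | blue | artist | Beta
  5   | dog | yellow | teacher | Epsilon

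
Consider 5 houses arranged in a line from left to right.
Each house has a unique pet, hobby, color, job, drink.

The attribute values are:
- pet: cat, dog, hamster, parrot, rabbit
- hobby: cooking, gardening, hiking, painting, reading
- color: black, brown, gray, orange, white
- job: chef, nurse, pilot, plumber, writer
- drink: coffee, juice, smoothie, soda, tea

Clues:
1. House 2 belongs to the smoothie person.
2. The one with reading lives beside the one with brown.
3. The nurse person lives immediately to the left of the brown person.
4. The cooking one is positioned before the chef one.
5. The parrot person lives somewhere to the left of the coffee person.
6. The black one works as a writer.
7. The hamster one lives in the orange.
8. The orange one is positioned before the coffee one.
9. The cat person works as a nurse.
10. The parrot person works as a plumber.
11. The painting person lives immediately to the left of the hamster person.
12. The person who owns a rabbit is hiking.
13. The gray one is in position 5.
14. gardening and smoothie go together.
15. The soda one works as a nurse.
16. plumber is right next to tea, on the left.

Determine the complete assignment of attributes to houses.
Solution:

House | Pet | Hobby | Color | Job | Drink
-----------------------------------------
  1   | cat | reading | white | nurse | soda
  2   | parrot | gardening | brown | plumber | smoothie
  3   | dog | painting | black | writer | tea
  4   | hamster | cooking | orange | pilot | juice
  5   | rabbit | hiking | gray | chef | coffee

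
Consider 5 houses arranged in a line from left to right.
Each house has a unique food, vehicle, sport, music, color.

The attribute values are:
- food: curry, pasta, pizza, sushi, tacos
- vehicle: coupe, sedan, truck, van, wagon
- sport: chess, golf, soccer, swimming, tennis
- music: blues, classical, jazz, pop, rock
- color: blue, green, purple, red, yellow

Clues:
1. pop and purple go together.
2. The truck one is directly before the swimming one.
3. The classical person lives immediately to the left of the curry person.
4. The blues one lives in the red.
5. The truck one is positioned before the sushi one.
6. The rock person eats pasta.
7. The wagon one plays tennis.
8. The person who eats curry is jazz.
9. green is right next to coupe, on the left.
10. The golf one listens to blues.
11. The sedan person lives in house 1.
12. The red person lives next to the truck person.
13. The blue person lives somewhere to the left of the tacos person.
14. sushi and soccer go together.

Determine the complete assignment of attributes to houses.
Solution:

House | Food | Vehicle | Sport | Music | Color
----------------------------------------------
  1   | pizza | sedan | golf | blues | red
  2   | pasta | truck | chess | rock | blue
  3   | tacos | van | swimming | classical | yellow
  4   | curry | wagon | tennis | jazz | green
  5   | sushi | coupe | soccer | pop | purple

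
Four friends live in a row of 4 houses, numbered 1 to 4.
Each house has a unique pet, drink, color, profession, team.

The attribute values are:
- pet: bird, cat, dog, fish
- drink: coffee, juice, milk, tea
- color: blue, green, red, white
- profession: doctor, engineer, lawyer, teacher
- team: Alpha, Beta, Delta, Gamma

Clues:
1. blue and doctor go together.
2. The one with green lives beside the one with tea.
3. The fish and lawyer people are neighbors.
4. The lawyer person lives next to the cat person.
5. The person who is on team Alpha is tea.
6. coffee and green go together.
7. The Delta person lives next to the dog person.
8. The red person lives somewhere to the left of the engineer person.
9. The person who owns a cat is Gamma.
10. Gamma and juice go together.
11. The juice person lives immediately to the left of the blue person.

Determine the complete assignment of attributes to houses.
Solution:

House | Pet | Drink | Color | Profession | Team
-----------------------------------------------
  1   | fish | coffee | green | teacher | Delta
  2   | dog | tea | red | lawyer | Alpha
  3   | cat | juice | white | engineer | Gamma
  4   | bird | milk | blue | doctor | Beta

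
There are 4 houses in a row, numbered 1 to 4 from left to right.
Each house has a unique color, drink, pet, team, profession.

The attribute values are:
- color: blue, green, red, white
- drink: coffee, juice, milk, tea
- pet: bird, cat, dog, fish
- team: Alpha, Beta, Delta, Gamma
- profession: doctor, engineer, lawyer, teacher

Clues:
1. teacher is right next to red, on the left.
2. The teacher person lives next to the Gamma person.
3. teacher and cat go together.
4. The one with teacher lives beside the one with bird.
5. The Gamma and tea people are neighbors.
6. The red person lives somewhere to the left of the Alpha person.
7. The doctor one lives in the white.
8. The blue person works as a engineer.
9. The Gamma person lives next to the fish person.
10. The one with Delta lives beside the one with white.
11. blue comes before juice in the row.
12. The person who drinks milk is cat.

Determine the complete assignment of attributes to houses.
Solution:

House | Color | Drink | Pet | Team | Profession
-----------------------------------------------
  1   | green | milk | cat | Beta | teacher
  2   | red | coffee | bird | Gamma | lawyer
  3   | blue | tea | fish | Delta | engineer
  4   | white | juice | dog | Alpha | doctor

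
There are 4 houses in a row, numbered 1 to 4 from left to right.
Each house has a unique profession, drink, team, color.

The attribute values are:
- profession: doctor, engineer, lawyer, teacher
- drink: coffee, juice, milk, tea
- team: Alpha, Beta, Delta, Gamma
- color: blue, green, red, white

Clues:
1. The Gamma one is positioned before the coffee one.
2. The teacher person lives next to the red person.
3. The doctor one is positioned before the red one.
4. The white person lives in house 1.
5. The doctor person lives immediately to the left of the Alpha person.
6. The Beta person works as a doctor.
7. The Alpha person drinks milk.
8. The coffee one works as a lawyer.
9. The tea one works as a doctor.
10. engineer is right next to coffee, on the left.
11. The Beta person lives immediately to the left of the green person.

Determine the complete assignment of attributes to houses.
Solution:

House | Profession | Drink | Team | Color
-----------------------------------------
  1   | doctor | tea | Beta | white
  2   | teacher | milk | Alpha | green
  3   | engineer | juice | Gamma | red
  4   | lawyer | coffee | Delta | blue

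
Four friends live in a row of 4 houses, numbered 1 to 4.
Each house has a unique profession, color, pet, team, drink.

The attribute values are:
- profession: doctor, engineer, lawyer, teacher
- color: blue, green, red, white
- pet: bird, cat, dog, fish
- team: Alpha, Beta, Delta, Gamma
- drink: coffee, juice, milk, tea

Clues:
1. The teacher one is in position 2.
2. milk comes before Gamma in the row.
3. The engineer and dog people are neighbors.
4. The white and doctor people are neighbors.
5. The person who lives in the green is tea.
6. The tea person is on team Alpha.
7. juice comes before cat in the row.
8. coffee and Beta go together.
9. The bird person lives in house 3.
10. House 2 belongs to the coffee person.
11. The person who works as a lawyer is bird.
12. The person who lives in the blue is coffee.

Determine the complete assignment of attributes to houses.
Solution:

House | Profession | Color | Pet | Team | Drink
-----------------------------------------------
  1   | engineer | red | fish | Delta | milk
  2   | teacher | blue | dog | Beta | coffee
  3   | lawyer | white | bird | Gamma | juice
  4   | doctor | green | cat | Alpha | tea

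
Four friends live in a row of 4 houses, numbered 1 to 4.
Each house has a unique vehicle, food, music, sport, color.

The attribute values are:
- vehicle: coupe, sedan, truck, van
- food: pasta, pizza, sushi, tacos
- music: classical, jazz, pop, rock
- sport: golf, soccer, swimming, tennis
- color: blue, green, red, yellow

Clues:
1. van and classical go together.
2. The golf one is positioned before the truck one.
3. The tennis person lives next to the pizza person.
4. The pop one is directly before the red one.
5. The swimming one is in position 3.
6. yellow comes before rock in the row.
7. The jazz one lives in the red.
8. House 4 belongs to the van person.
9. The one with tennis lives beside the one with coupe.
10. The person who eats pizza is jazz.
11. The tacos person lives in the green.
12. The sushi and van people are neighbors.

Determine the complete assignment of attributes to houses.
Solution:

House | Vehicle | Food | Music | Sport | Color
----------------------------------------------
  1   | sedan | pasta | pop | tennis | yellow
  2   | coupe | pizza | jazz | golf | red
  3   | truck | sushi | rock | swimming | blue
  4   | van | tacos | classical | soccer | green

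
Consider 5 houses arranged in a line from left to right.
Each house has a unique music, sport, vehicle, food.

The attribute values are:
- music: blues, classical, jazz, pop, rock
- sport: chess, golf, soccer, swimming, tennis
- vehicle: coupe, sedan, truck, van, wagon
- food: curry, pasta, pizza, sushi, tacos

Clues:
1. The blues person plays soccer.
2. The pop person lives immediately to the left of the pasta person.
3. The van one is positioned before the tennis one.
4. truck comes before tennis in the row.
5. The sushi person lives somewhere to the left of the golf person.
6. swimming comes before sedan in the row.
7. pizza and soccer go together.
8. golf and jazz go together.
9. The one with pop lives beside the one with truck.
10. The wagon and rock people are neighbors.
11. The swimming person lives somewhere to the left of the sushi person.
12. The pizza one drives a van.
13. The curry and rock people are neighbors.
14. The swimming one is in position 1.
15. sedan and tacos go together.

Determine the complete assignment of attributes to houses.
Solution:

House | Music | Sport | Vehicle | Food
--------------------------------------
  1   | pop | swimming | wagon | curry
  2   | rock | chess | truck | pasta
  3   | blues | soccer | van | pizza
  4   | classical | tennis | coupe | sushi
  5   | jazz | golf | sedan | tacos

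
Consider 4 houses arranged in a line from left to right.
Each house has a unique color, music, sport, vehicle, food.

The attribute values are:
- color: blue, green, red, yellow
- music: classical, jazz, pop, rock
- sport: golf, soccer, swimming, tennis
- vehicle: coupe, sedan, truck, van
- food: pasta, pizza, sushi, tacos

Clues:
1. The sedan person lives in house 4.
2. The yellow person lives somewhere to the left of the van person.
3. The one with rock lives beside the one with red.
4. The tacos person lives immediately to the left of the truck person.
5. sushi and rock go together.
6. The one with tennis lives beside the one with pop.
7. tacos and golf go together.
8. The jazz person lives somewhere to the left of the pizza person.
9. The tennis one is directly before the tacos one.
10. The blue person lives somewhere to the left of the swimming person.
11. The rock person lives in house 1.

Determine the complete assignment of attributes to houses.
Solution:

House | Color | Music | Sport | Vehicle | Food
----------------------------------------------
  1   | yellow | rock | tennis | coupe | sushi
  2   | red | pop | golf | van | tacos
  3   | blue | jazz | soccer | truck | pasta
  4   | green | classical | swimming | sedan | pizza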